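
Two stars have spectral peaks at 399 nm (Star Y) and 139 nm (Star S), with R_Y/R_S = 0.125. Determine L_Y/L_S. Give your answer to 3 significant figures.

2.30×10^-4

Wien's law gives T ∝ 1/λ_max, so T_Y/T_S = λ_S/λ_Y = 139/399 = 0.3484.
Then L ∝ R²T⁴ gives L_Y/L_S = (0.125)² × (0.3484)⁴ = 0.01562 × 0.01473 = 2.301×10^-4.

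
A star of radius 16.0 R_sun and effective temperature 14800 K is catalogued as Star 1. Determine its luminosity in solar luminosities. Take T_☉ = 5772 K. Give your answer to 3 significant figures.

L/L_☉ = (R/R_☉)² (T/T_☉)⁴ = (16.0)² × (14800/5772)⁴
       = 256.0 × (2.564)⁴ = 256.0 × 43.23 = 1.107×10^4.

1.11×10^4 solar luminosities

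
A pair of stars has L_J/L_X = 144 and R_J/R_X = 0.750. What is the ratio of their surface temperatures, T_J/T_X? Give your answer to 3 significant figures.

4.00

L ∝ R²T⁴ gives T ∝ (L/R²)^(1/4), so
T_J/T_X = (144 / 0.750²)^(1/4) = (256.0)^(1/4) = 4.000.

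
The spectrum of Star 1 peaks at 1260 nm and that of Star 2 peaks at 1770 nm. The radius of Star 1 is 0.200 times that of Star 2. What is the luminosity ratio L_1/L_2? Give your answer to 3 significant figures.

0.156

Wien's law gives T ∝ 1/λ_max, so T_1/T_2 = λ_2/λ_1 = 1770/1260 = 1.405.
Then L ∝ R²T⁴ gives L_1/L_2 = (0.200)² × (1.405)⁴ = 0.04000 × 3.894 = 0.1558.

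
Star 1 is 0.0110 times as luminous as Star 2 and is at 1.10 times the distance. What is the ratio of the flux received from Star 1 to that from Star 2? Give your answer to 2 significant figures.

F = L/(4πd²), so F_1/F_2 = (L_1/L_2) / (d_1/d_2)²
= 0.0110 / (1.10)² = 0.0110 / 1.210 = 0.009091.

0.0091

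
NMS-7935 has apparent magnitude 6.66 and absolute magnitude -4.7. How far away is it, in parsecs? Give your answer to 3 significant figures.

m − M = 5 log₁₀(d/10 pc)
6.66 − (-4.7) = 11.36 = 5 log₁₀(d/10)
d = 10 × 10^(11.36/5) = 10 × 10^2.272 = 1871 pc.

1.87×10^3 pc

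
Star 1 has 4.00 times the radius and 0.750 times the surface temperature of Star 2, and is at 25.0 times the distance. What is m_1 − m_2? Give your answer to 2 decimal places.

5.23

L_1/L_2 = (4.00)²(0.750)⁴ = 5.062.
F_1/F_2 = (L_1/L_2)/(d_1/d_2)² = 5.062/625.0 = 0.008100.
m_1 − m_2 = −2.5 log₁₀(0.008100) = 5.23.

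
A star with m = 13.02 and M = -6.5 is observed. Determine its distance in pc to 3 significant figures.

m − M = 5 log₁₀(d/10 pc)
13.02 − (-6.5) = 19.52 = 5 log₁₀(d/10)
d = 10 × 10^(19.52/5) = 10 × 10^3.904 = 8.017×10^4 pc.

8.02×10^4 pc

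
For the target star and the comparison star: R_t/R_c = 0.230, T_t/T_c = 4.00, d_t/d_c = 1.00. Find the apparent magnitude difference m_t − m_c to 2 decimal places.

L_t/L_c = (0.230)²(4.00)⁴ = 13.54.
F_t/F_c = (L_t/L_c)/(d_t/d_c)² = 13.54/1.000 = 13.54.
m_t − m_c = −2.5 log₁₀(13.54) = -2.83.

-2.83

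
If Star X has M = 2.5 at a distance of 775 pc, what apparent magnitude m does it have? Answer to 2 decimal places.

m = M + 5 log₁₀(d/10 pc) = 2.5 + 5 log₁₀(775/10)
  = 2.5 + 5 × 1.889 = 2.5 + 9.45 = 11.95.

11.95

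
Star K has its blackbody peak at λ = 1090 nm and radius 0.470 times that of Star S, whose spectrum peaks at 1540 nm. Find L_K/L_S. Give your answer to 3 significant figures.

0.880

Wien's law gives T ∝ 1/λ_max, so T_K/T_S = λ_S/λ_K = 1540/1090 = 1.413.
Then L ∝ R²T⁴ gives L_K/L_S = (0.470)² × (1.413)⁴ = 0.2209 × 3.985 = 0.8802.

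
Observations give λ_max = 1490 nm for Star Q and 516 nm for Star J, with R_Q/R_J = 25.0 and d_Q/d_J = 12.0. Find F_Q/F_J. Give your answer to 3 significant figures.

Wien's law: T_Q/T_J = λ_J/λ_Q = 516/1490 = 0.3463.
L_Q/L_J = (R_Q/R_J)²(T_Q/T_J)⁴ = (25.0)²(0.3463)⁴ = 8.989.
F_Q/F_J = (L_Q/L_J)/(d_Q/d_J)² = 8.989/(12.0)² = 0.06243.

0.0624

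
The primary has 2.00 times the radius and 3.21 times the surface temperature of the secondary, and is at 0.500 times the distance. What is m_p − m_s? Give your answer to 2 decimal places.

-8.08

L_p/L_s = (2.00)²(3.21)⁴ = 424.7.
F_p/F_s = (L_p/L_s)/(d_p/d_s)² = 424.7/0.2500 = 1699.
m_p − m_s = −2.5 log₁₀(1699) = -8.08.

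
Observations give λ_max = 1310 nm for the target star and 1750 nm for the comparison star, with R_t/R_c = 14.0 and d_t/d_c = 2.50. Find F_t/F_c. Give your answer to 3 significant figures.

Wien's law: T_t/T_c = λ_c/λ_t = 1750/1310 = 1.336.
L_t/L_c = (R_t/R_c)²(T_t/T_c)⁴ = (14.0)²(1.336)⁴ = 624.2.
F_t/F_c = (L_t/L_c)/(d_t/d_c)² = 624.2/(2.50)² = 99.87.

99.9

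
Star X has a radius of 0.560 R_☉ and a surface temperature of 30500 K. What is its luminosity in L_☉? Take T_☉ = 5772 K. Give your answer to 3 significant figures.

L/L_☉ = (R/R_☉)² (T/T_☉)⁴ = (0.560)² × (30500/5772)⁴
       = 0.3136 × (5.284)⁴ = 0.3136 × 779.6 = 244.5.

244 L_☉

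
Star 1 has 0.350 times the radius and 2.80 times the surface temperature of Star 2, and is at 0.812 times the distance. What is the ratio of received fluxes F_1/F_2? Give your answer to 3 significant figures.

11.4

L_1/L_2 = (R_1/R_2)²(T_1/T_2)⁴ = (0.350)² × (2.80)⁴ = 7.530.
F_1/F_2 = (L_1/L_2)/(d_1/d_2)² = 7.530 / (0.812)² = 11.42.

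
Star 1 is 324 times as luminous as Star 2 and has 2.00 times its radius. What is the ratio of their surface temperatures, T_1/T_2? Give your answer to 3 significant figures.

3.00

L ∝ R²T⁴ gives T ∝ (L/R²)^(1/4), so
T_1/T_2 = (324 / 2.00²)^(1/4) = (81.00)^(1/4) = 3.000.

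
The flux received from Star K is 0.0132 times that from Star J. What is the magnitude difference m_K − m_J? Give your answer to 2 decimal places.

m_K − m_J = −2.5 log₁₀(F_K/F_J) = −2.5 log₁₀(0.0132) = −2.5 × (-1.879) = 4.699.

4.70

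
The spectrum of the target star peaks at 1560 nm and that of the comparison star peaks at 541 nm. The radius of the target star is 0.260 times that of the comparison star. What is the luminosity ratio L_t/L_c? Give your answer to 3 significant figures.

9.78×10^-4

Wien's law gives T ∝ 1/λ_max, so T_t/T_c = λ_c/λ_t = 541/1560 = 0.3468.
Then L ∝ R²T⁴ gives L_t/L_c = (0.260)² × (0.3468)⁴ = 0.06760 × 0.01446 = 9.778×10^-4.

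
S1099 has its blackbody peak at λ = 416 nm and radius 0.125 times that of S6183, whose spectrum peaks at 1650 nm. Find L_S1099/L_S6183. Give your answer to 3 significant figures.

3.87

Wien's law gives T ∝ 1/λ_max, so T_S1099/T_S6183 = λ_S6183/λ_S1099 = 1650/416 = 3.966.
Then L ∝ R²T⁴ gives L_S1099/L_S6183 = (0.125)² × (3.966)⁴ = 0.01562 × 247.5 = 3.867.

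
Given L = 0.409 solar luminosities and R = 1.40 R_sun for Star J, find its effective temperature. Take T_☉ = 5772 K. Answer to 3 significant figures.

3.90×10^3 K

T/T_☉ = (L/L_☉)^(1/4) / (R/R_☉)^(1/2)
T = 5772 × (0.409)^(1/4) / √(1.40) = 5772 × 0.7997 / 1.183 = 3901 K.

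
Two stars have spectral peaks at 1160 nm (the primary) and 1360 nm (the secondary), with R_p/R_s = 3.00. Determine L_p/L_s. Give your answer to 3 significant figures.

Wien's law gives T ∝ 1/λ_max, so T_p/T_s = λ_s/λ_p = 1360/1160 = 1.172.
Then L ∝ R²T⁴ gives L_p/L_s = (3.00)² × (1.172)⁴ = 9.000 × 1.889 = 17.00.

17.0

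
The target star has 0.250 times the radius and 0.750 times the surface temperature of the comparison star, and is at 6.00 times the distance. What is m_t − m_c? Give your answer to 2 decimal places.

L_t/L_c = (0.250)²(0.750)⁴ = 0.01978.
F_t/F_c = (L_t/L_c)/(d_t/d_c)² = 0.01978/36.00 = 5.493×10^-4.
m_t − m_c = −2.5 log₁₀(5.493×10^-4) = 8.15.

8.15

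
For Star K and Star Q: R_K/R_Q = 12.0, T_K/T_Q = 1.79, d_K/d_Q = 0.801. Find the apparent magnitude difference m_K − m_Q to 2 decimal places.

-8.41

L_K/L_Q = (12.0)²(1.79)⁴ = 1478.
F_K/F_Q = (L_K/L_Q)/(d_K/d_Q)² = 1478/0.6416 = 2304.
m_K − m_Q = −2.5 log₁₀(2304) = -8.41.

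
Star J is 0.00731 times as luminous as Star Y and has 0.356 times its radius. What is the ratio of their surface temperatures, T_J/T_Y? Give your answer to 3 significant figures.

L ∝ R²T⁴ gives T ∝ (L/R²)^(1/4), so
T_J/T_Y = (0.00731 / 0.356²)^(1/4) = (0.05768)^(1/4) = 0.4901.

0.490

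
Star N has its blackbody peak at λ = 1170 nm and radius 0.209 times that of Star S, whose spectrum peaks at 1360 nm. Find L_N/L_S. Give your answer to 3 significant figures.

0.0797

Wien's law gives T ∝ 1/λ_max, so T_N/T_S = λ_S/λ_N = 1360/1170 = 1.162.
Then L ∝ R²T⁴ gives L_N/L_S = (0.209)² × (1.162)⁴ = 0.04368 × 1.826 = 0.07975.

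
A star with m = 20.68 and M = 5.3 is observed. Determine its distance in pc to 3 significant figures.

m − M = 5 log₁₀(d/10 pc)
20.68 − (5.3) = 15.38 = 5 log₁₀(d/10)
d = 10 × 10^(15.38/5) = 10 × 10^3.076 = 1.191×10^4 pc.

1.19×10^4 pc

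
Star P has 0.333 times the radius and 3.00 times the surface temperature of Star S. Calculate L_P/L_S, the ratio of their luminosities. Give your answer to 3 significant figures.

8.98

From the Stefan–Boltzmann law, L ∝ R²T⁴, so
L_P/L_S = (R_P/R_S)² (T_P/T_S)⁴ = (0.333)² × (3.00)⁴ = 0.1109 × 81.00 = 8.982.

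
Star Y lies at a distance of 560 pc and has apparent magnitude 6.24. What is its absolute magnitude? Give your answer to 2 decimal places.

M = m − 5 log₁₀(d/10 pc) = 6.24 − 5 log₁₀(560/10)
  = 6.24 − 5 × 1.748 = 6.24 − 8.74 = -2.50.

-2.50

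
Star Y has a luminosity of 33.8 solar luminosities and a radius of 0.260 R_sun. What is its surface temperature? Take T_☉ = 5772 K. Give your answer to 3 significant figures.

T/T_☉ = (L/L_☉)^(1/4) / (R/R_☉)^(1/2)
T = 5772 × (33.8)^(1/4) / √(0.260) = 5772 × 2.411 / 0.5099 = 2.729×10^4 K.

2.73×10^4 K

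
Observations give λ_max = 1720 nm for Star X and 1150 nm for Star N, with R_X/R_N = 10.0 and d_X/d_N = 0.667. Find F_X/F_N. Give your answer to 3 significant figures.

Wien's law: T_X/T_N = λ_N/λ_X = 1150/1720 = 0.6686.
L_X/L_N = (R_X/R_N)²(T_X/T_N)⁴ = (10.0)²(0.6686)⁴ = 19.98.
F_X/F_N = (L_X/L_N)/(d_X/d_N)² = 19.98/(0.667)² = 44.92.

44.9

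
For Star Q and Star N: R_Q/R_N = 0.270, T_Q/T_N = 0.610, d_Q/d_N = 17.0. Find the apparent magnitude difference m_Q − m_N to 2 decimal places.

11.14

L_Q/L_N = (0.270)²(0.610)⁴ = 0.01009.
F_Q/F_N = (L_Q/L_N)/(d_Q/d_N)² = 0.01009/289.0 = 3.493×10^-5.
m_Q − m_N = −2.5 log₁₀(3.493×10^-5) = 11.14.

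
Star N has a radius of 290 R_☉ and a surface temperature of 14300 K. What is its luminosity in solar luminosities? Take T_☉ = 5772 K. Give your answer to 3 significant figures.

3.17×10^6 solar luminosities

L/L_☉ = (R/R_☉)² (T/T_☉)⁴ = (290)² × (14300/5772)⁴
       = 8.410×10^4 × (2.477)⁴ = 8.410×10^4 × 37.67 = 3.168×10^6.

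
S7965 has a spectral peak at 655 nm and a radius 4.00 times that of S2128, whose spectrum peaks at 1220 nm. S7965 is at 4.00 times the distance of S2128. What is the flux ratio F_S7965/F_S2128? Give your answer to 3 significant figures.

12.0

Wien's law: T_S7965/T_S2128 = λ_S2128/λ_S7965 = 1220/655 = 1.863.
L_S7965/L_S2128 = (R_S7965/R_S2128)²(T_S7965/T_S2128)⁴ = (4.00)²(1.863)⁴ = 192.6.
F_S7965/F_S2128 = (L_S7965/L_S2128)/(d_S7965/d_S2128)² = 192.6/(4.00)² = 12.04.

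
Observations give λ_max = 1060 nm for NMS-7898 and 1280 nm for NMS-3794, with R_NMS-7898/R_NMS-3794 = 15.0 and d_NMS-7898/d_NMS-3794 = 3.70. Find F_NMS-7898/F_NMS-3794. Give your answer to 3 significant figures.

Wien's law: T_NMS-7898/T_NMS-3794 = λ_NMS-3794/λ_NMS-7898 = 1280/1060 = 1.208.
L_NMS-7898/L_NMS-3794 = (R_NMS-7898/R_NMS-3794)²(T_NMS-7898/T_NMS-3794)⁴ = (15.0)²(1.208)⁴ = 478.4.
F_NMS-7898/F_NMS-3794 = (L_NMS-7898/L_NMS-3794)/(d_NMS-7898/d_NMS-3794)² = 478.4/(3.70)² = 34.95.

34.9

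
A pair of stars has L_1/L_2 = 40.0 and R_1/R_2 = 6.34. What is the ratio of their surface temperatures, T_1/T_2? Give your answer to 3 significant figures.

0.999

L ∝ R²T⁴ gives T ∝ (L/R²)^(1/4), so
T_1/T_2 = (40.0 / 6.34²)^(1/4) = (0.9951)^(1/4) = 0.9988.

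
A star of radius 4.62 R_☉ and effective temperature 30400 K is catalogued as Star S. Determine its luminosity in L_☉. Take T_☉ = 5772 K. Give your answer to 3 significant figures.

1.64×10^4 L_☉

L/L_☉ = (R/R_☉)² (T/T_☉)⁴ = (4.62)² × (30400/5772)⁴
       = 21.34 × (5.267)⁴ = 21.34 × 769.5 = 1.642×10^4.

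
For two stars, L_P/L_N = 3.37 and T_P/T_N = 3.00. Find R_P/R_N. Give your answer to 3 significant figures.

L ∝ R²T⁴ gives R ∝ √L / T², so
R_P/R_N = √(3.37) / (3.00)² = 1.836 / 9.000 = 0.2040.

0.204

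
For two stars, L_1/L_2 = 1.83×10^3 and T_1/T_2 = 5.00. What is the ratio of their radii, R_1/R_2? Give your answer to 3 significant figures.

1.71

L ∝ R²T⁴ gives R ∝ √L / T², so
R_1/R_2 = √(1.83×10^3) / (5.00)² = 42.78 / 25.00 = 1.711.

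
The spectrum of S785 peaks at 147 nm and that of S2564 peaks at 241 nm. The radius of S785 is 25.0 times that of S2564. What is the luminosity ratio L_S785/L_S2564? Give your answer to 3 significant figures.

Wien's law gives T ∝ 1/λ_max, so T_S785/T_S2564 = λ_S2564/λ_S785 = 241/147 = 1.639.
Then L ∝ R²T⁴ gives L_S785/L_S2564 = (25.0)² × (1.639)⁴ = 625.0 × 7.224 = 4515.

4.52×10^3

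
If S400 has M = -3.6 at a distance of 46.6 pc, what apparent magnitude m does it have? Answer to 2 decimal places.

m = M + 5 log₁₀(d/10 pc) = -3.6 + 5 log₁₀(46.6/10)
  = -3.6 + 5 × 0.668 = -3.6 + 3.34 = -0.26.

-0.26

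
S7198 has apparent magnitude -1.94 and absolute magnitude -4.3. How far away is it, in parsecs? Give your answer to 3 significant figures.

29.6 pc

m − M = 5 log₁₀(d/10 pc)
-1.94 − (-4.3) = 2.36 = 5 log₁₀(d/10)
d = 10 × 10^(2.36/5) = 10 × 10^0.472 = 29.65 pc.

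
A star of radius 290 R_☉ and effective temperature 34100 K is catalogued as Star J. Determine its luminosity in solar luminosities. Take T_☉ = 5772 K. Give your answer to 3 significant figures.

L/L_☉ = (R/R_☉)² (T/T_☉)⁴ = (290)² × (34100/5772)⁴
       = 8.410×10^4 × (5.908)⁴ = 8.410×10^4 × 1218 = 1.024×10^8.

1.02×10^8 solar luminosities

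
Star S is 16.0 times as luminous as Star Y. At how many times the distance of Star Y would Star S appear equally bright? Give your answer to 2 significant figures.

4.0

Equal flux requires L_S/d_S² = L_Y/d_Y², so d_S/d_Y = √(L_S/L_Y)
= √(16.0) = 4.000.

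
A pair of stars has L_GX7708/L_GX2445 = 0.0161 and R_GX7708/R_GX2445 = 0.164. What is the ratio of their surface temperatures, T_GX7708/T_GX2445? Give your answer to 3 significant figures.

L ∝ R²T⁴ gives T ∝ (L/R²)^(1/4), so
T_GX7708/T_GX2445 = (0.0161 / 0.164²)^(1/4) = (0.5986)^(1/4) = 0.8796.

0.880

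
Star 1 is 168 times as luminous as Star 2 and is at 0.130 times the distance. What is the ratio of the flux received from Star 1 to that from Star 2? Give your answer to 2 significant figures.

F = L/(4πd²), so F_1/F_2 = (L_1/L_2) / (d_1/d_2)²
= 168 / (0.130)² = 168 / 0.01690 = 9941.

9.9×10^3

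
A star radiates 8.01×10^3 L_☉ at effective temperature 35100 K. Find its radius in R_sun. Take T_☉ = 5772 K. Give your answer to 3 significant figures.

2.42 R_sun

R/R_☉ = √(L/L_☉) / (T/T_☉)² = √(8.01×10^3) / (6.081)²
       = 89.50 / 36.98 = 2.420.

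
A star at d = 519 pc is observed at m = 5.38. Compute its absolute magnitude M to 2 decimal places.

-3.20

M = m − 5 log₁₀(d/10 pc) = 5.38 − 5 log₁₀(519/10)
  = 5.38 − 5 × 1.715 = 5.38 − 8.58 = -3.20.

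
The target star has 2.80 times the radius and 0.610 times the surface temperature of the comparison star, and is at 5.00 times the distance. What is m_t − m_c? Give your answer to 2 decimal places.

L_t/L_c = (2.80)²(0.610)⁴ = 1.086.
F_t/F_c = (L_t/L_c)/(d_t/d_c)² = 1.086/25.00 = 0.04342.
m_t − m_c = −2.5 log₁₀(0.04342) = 3.41.

3.41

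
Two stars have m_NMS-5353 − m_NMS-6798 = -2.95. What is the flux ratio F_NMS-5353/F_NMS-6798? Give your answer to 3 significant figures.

15.1

F_NMS-5353/F_NMS-6798 = 10^(−(m_NMS-5353 − m_NMS-6798)/2.5) = 10^(2.95/2.5) = 10^1.180 = 15.14.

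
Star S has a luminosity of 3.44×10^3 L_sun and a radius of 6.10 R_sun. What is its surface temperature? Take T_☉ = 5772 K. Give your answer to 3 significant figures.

T/T_☉ = (L/L_☉)^(1/4) / (R/R_☉)^(1/2)
T = 5772 × (3.44×10^3)^(1/4) / √(6.10) = 5772 × 7.658 / 2.470 = 1.790×10^4 K.

1.79×10^4 K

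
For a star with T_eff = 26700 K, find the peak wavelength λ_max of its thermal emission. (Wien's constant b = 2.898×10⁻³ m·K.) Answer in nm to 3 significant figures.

λ_max = b/T = 2.898×10⁻³ / 26700 = 1.09×10^-7 m = 108.5 nm.

109 nm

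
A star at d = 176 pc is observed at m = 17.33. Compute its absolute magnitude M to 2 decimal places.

M = m − 5 log₁₀(d/10 pc) = 17.33 − 5 log₁₀(176/10)
  = 17.33 − 5 × 1.246 = 17.33 − 6.23 = 11.10.

11.10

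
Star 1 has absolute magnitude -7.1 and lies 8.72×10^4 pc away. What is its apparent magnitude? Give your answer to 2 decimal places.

m = M + 5 log₁₀(d/10 pc) = -7.1 + 5 log₁₀(8.72×10^4/10)
  = -7.1 + 5 × 3.941 = -7.1 + 19.70 = 12.60.

12.60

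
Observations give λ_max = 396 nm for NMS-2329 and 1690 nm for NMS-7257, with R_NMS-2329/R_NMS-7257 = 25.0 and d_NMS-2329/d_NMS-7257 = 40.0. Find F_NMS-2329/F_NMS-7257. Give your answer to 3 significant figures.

Wien's law: T_NMS-2329/T_NMS-7257 = λ_NMS-7257/λ_NMS-2329 = 1690/396 = 4.268.
L_NMS-2329/L_NMS-7257 = (R_NMS-2329/R_NMS-7257)²(T_NMS-2329/T_NMS-7257)⁴ = (25.0)²(4.268)⁴ = 2.073×10^5.
F_NMS-2329/F_NMS-7257 = (L_NMS-2329/L_NMS-7257)/(d_NMS-2329/d_NMS-7257)² = 2.073×10^5/(40.0)² = 129.6.

130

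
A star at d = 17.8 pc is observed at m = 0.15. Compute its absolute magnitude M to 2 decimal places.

-1.10

M = m − 5 log₁₀(d/10 pc) = 0.15 − 5 log₁₀(17.8/10)
  = 0.15 − 5 × 0.250 = 0.15 − 1.25 = -1.10.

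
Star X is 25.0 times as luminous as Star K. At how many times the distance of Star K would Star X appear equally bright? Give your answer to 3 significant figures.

Equal flux requires L_X/d_X² = L_K/d_K², so d_X/d_K = √(L_X/L_K)
= √(25.0) = 5.000.

5.00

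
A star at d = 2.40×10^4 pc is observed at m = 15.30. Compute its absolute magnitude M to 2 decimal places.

-1.60

M = m − 5 log₁₀(d/10 pc) = 15.30 − 5 log₁₀(2.40×10^4/10)
  = 15.30 − 5 × 3.380 = 15.30 − 16.90 = -1.60.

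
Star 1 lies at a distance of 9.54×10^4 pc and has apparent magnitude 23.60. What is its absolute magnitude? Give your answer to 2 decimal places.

3.70

M = m − 5 log₁₀(d/10 pc) = 23.60 − 5 log₁₀(9.54×10^4/10)
  = 23.60 − 5 × 3.980 = 23.60 − 19.90 = 3.70.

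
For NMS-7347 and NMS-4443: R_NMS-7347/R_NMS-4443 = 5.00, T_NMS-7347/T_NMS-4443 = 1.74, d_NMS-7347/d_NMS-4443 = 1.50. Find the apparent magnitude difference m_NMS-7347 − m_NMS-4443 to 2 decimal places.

L_NMS-7347/L_NMS-4443 = (5.00)²(1.74)⁴ = 229.2.
F_NMS-7347/F_NMS-4443 = (L_NMS-7347/L_NMS-4443)/(d_NMS-7347/d_NMS-4443)² = 229.2/2.250 = 101.8.
m_NMS-7347 − m_NMS-4443 = −2.5 log₁₀(101.8) = -5.02.

-5.02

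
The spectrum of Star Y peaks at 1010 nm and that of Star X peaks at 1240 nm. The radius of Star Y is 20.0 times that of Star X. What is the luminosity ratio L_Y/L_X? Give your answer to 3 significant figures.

Wien's law gives T ∝ 1/λ_max, so T_Y/T_X = λ_X/λ_Y = 1240/1010 = 1.228.
Then L ∝ R²T⁴ gives L_Y/L_X = (20.0)² × (1.228)⁴ = 400.0 × 2.272 = 908.8.

909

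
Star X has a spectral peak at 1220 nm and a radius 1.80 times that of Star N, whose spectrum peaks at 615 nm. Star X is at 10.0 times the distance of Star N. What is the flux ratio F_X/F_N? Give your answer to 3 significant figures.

0.00209

Wien's law: T_X/T_N = λ_N/λ_X = 615/1220 = 0.5041.
L_X/L_N = (R_X/R_N)²(T_X/T_N)⁴ = (1.80)²(0.5041)⁴ = 0.2092.
F_X/F_N = (L_X/L_N)/(d_X/d_N)² = 0.2092/(10.0)² = 0.002092.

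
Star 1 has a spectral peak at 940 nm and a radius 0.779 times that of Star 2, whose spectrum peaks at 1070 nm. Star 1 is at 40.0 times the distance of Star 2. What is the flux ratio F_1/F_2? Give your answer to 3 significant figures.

6.37×10^-4

Wien's law: T_1/T_2 = λ_2/λ_1 = 1070/940 = 1.138.
L_1/L_2 = (R_1/R_2)²(T_1/T_2)⁴ = (0.779)²(1.138)⁴ = 1.019.
F_1/F_2 = (L_1/L_2)/(d_1/d_2)² = 1.019/(40.0)² = 6.368×10^-4.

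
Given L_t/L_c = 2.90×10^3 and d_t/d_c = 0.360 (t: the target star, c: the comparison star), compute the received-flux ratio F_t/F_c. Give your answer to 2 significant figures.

2.2×10^4

F = L/(4πd²), so F_t/F_c = (L_t/L_c) / (d_t/d_c)²
= 2.90×10^3 / (0.360)² = 2.90×10^3 / 0.1296 = 2.238×10^4.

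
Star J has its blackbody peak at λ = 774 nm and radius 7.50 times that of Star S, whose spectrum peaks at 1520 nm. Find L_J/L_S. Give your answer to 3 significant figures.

Wien's law gives T ∝ 1/λ_max, so T_J/T_S = λ_S/λ_J = 1520/774 = 1.964.
Then L ∝ R²T⁴ gives L_J/L_S = (7.50)² × (1.964)⁴ = 56.25 × 14.87 = 836.6.

837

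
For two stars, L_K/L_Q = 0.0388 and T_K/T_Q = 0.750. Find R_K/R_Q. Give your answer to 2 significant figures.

L ∝ R²T⁴ gives R ∝ √L / T², so
R_K/R_Q = √(0.0388) / (0.750)² = 0.1970 / 0.5625 = 0.3502.

0.35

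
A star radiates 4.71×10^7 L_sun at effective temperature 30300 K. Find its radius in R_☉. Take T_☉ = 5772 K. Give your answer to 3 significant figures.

249 R_☉

R/R_☉ = √(L/L_☉) / (T/T_☉)² = √(4.71×10^7) / (5.249)²
       = 6863 / 27.56 = 249.0.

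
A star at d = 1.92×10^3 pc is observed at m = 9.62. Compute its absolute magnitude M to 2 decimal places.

-1.80

M = m − 5 log₁₀(d/10 pc) = 9.62 − 5 log₁₀(1.92×10^3/10)
  = 9.62 − 5 × 2.283 = 9.62 − 11.42 = -1.80.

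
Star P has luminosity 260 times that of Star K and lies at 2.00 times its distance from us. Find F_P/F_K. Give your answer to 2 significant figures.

65

F = L/(4πd²), so F_P/F_K = (L_P/L_K) / (d_P/d_K)²
= 260 / (2.00)² = 260 / 4.000 = 65.00.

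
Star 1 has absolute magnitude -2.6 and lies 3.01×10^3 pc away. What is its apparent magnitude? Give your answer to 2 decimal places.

m = M + 5 log₁₀(d/10 pc) = -2.6 + 5 log₁₀(3.01×10^3/10)
  = -2.6 + 5 × 2.479 = -2.6 + 12.39 = 9.79.

9.79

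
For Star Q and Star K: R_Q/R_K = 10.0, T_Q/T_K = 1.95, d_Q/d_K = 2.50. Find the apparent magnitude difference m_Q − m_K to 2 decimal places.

L_Q/L_K = (10.0)²(1.95)⁴ = 1446.
F_Q/F_K = (L_Q/L_K)/(d_Q/d_K)² = 1446/6.250 = 231.3.
m_Q − m_K = −2.5 log₁₀(231.3) = -5.91.

-5.91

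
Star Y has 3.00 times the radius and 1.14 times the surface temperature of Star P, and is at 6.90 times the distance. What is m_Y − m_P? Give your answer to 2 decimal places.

1.24

L_Y/L_P = (3.00)²(1.14)⁴ = 15.20.
F_Y/F_P = (L_Y/L_P)/(d_Y/d_P)² = 15.20/47.61 = 0.3193.
m_Y − m_P = −2.5 log₁₀(0.3193) = 1.24.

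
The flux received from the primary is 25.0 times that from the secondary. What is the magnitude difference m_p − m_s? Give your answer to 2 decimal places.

-3.49

m_p − m_s = −2.5 log₁₀(F_p/F_s) = −2.5 log₁₀(25.0) = −2.5 × (1.398) = -3.495.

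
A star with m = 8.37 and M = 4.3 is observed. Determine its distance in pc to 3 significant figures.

65.2 pc

m − M = 5 log₁₀(d/10 pc)
8.37 − (4.3) = 4.07 = 5 log₁₀(d/10)
d = 10 × 10^(4.07/5) = 10 × 10^0.814 = 65.16 pc.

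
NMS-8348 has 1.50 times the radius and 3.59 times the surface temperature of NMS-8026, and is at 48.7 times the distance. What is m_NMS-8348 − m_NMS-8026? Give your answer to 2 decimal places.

L_NMS-8348/L_NMS-8026 = (1.50)²(3.59)⁴ = 373.7.
F_NMS-8348/F_NMS-8026 = (L_NMS-8348/L_NMS-8026)/(d_NMS-8348/d_NMS-8026)² = 373.7/2372 = 0.1576.
m_NMS-8348 − m_NMS-8026 = −2.5 log₁₀(0.1576) = 2.01.

2.01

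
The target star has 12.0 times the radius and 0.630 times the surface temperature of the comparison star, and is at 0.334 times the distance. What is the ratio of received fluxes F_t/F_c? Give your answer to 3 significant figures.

203

L_t/L_c = (R_t/R_c)²(T_t/T_c)⁴ = (12.0)² × (0.630)⁴ = 22.68.
F_t/F_c = (L_t/L_c)/(d_t/d_c)² = 22.68 / (0.334)² = 203.3.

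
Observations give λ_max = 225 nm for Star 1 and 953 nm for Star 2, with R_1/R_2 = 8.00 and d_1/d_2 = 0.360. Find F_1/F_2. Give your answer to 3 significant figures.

Wien's law: T_1/T_2 = λ_2/λ_1 = 953/225 = 4.236.
L_1/L_2 = (R_1/R_2)²(T_1/T_2)⁴ = (8.00)²(4.236)⁴ = 2.060×10^4.
F_1/F_2 = (L_1/L_2)/(d_1/d_2)² = 2.060×10^4/(0.360)² = 1.589×10^5.

1.59×10^5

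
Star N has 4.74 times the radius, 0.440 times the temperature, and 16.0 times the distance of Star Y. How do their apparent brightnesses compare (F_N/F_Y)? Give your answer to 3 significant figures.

L_N/L_Y = (R_N/R_Y)²(T_N/T_Y)⁴ = (4.74)² × (0.440)⁴ = 0.8421.
F_N/F_Y = (L_N/L_Y)/(d_N/d_Y)² = 0.8421 / (16.0)² = 0.003289.

0.00329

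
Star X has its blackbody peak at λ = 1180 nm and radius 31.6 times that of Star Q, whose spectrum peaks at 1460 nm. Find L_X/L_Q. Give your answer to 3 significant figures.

2.34×10^3

Wien's law gives T ∝ 1/λ_max, so T_X/T_Q = λ_Q/λ_X = 1460/1180 = 1.237.
Then L ∝ R²T⁴ gives L_X/L_Q = (31.6)² × (1.237)⁴ = 998.6 × 2.344 = 2340.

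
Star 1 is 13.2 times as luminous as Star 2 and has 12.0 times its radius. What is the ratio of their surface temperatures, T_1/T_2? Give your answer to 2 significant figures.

0.55

L ∝ R²T⁴ gives T ∝ (L/R²)^(1/4), so
T_1/T_2 = (13.2 / 12.0²)^(1/4) = (0.09167)^(1/4) = 0.5502.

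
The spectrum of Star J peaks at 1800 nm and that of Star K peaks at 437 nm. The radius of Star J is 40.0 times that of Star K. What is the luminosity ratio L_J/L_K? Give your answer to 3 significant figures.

Wien's law gives T ∝ 1/λ_max, so T_J/T_K = λ_K/λ_J = 437/1800 = 0.2428.
Then L ∝ R²T⁴ gives L_J/L_K = (40.0)² × (0.2428)⁴ = 1600 × 0.003474 = 5.558.

5.56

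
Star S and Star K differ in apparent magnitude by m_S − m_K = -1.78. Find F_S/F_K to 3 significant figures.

F_S/F_K = 10^(−(m_S − m_K)/2.5) = 10^(1.78/2.5) = 10^0.712 = 5.152.

5.15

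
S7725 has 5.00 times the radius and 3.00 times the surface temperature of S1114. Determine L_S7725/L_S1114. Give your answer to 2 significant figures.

From the Stefan–Boltzmann law, L ∝ R²T⁴, so
L_S7725/L_S1114 = (R_S7725/R_S1114)² (T_S7725/T_S1114)⁴ = (5.00)² × (3.00)⁴ = 25.00 × 81.00 = 2025.

2.0×10^3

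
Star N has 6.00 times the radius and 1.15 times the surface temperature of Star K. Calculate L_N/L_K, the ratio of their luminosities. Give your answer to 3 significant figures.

From the Stefan–Boltzmann law, L ∝ R²T⁴, so
L_N/L_K = (R_N/R_K)² (T_N/T_K)⁴ = (6.00)² × (1.15)⁴ = 36.00 × 1.749 = 62.96.

63.0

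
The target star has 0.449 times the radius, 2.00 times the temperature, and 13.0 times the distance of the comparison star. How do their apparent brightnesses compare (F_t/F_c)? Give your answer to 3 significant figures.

L_t/L_c = (R_t/R_c)²(T_t/T_c)⁴ = (0.449)² × (2.00)⁴ = 3.226.
F_t/F_c = (L_t/L_c)/(d_t/d_c)² = 3.226 / (13.0)² = 0.01909.

0.0191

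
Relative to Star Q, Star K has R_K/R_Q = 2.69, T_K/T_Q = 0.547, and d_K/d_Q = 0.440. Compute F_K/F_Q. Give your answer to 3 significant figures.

L_K/L_Q = (R_K/R_Q)²(T_K/T_Q)⁴ = (2.69)² × (0.547)⁴ = 0.6478.
F_K/F_Q = (L_K/L_Q)/(d_K/d_Q)² = 0.6478 / (0.440)² = 3.346.

3.35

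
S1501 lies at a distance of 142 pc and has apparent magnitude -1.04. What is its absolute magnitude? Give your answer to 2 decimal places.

-6.80

M = m − 5 log₁₀(d/10 pc) = -1.04 − 5 log₁₀(142/10)
  = -1.04 − 5 × 1.152 = -1.04 − 5.76 = -6.80.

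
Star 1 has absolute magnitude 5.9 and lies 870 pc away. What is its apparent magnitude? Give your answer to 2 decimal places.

15.60

m = M + 5 log₁₀(d/10 pc) = 5.9 + 5 log₁₀(870/10)
  = 5.9 + 5 × 1.940 = 5.9 + 9.70 = 15.60.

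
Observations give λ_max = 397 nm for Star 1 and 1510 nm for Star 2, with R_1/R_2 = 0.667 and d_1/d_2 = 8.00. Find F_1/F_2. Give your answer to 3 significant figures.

1.45

Wien's law: T_1/T_2 = λ_2/λ_1 = 1510/397 = 3.804.
L_1/L_2 = (R_1/R_2)²(T_1/T_2)⁴ = (0.667)²(3.804)⁴ = 93.11.
F_1/F_2 = (L_1/L_2)/(d_1/d_2)² = 93.11/(8.00)² = 1.455.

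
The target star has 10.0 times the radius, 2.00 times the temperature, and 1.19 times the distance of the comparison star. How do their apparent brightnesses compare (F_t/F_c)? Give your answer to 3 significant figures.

L_t/L_c = (R_t/R_c)²(T_t/T_c)⁴ = (10.0)² × (2.00)⁴ = 1600.
F_t/F_c = (L_t/L_c)/(d_t/d_c)² = 1600 / (1.19)² = 1130.

1.13×10^3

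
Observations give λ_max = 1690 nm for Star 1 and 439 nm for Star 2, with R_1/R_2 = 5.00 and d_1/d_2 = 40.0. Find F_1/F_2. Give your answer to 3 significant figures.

Wien's law: T_1/T_2 = λ_2/λ_1 = 439/1690 = 0.2598.
L_1/L_2 = (R_1/R_2)²(T_1/T_2)⁴ = (5.00)²(0.2598)⁴ = 0.1138.
F_1/F_2 = (L_1/L_2)/(d_1/d_2)² = 0.1138/(40.0)² = 7.114×10^-5.

7.11×10^-5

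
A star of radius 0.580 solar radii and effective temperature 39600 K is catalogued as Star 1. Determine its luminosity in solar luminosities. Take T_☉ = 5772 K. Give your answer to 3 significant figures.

L/L_☉ = (R/R_☉)² (T/T_☉)⁴ = (0.580)² × (39600/5772)⁴
       = 0.3364 × (6.861)⁴ = 0.3364 × 2216 = 745.3.

745 solar luminosities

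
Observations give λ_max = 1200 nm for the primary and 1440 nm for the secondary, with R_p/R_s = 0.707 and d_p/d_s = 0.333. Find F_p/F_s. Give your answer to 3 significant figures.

Wien's law: T_p/T_s = λ_s/λ_p = 1440/1200 = 1.200.
L_p/L_s = (R_p/R_s)²(T_p/T_s)⁴ = (0.707)²(1.200)⁴ = 1.036.
F_p/F_s = (L_p/L_s)/(d_p/d_s)² = 1.036/(0.333)² = 9.347.

9.35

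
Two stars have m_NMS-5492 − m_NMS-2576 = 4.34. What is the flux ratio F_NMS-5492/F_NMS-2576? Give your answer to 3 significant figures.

F_NMS-5492/F_NMS-2576 = 10^(−(m_NMS-5492 − m_NMS-2576)/2.5) = 10^(-4.34/2.5) = 10^-1.736 = 0.01837.

0.0184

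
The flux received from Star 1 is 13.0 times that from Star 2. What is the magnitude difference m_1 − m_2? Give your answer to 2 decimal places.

m_1 − m_2 = −2.5 log₁₀(F_1/F_2) = −2.5 log₁₀(13.0) = −2.5 × (1.114) = -2.785.

-2.78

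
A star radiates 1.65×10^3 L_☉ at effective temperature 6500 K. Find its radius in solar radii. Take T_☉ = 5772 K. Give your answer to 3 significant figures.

32.0 solar radii

R/R_☉ = √(L/L_☉) / (T/T_☉)² = √(1.65×10^3) / (1.126)²
       = 40.62 / 1.268 = 32.03.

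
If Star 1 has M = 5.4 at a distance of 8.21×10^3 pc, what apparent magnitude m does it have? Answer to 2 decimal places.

m = M + 5 log₁₀(d/10 pc) = 5.4 + 5 log₁₀(8.21×10^3/10)
  = 5.4 + 5 × 2.914 = 5.4 + 14.57 = 19.97.

19.97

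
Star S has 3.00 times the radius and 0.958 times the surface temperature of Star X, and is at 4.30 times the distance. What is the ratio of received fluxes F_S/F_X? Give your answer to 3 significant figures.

L_S/L_X = (R_S/R_X)²(T_S/T_X)⁴ = (3.00)² × (0.958)⁴ = 7.581.
F_S/F_X = (L_S/L_X)/(d_S/d_X)² = 7.581 / (4.30)² = 0.4100.

0.410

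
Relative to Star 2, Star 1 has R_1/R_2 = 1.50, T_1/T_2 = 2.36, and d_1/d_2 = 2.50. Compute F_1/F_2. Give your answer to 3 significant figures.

11.2

L_1/L_2 = (R_1/R_2)²(T_1/T_2)⁴ = (1.50)² × (2.36)⁴ = 69.80.
F_1/F_2 = (L_1/L_2)/(d_1/d_2)² = 69.80 / (2.50)² = 11.17.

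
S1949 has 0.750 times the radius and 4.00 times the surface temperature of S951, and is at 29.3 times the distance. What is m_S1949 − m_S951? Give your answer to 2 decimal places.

L_S1949/L_S951 = (0.750)²(4.00)⁴ = 144.0.
F_S1949/F_S951 = (L_S1949/L_S951)/(d_S1949/d_S951)² = 144.0/858.5 = 0.1677.
m_S1949 − m_S951 = −2.5 log₁₀(0.1677) = 1.94.

1.94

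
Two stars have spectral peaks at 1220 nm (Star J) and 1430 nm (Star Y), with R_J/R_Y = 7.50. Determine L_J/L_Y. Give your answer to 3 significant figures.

106

Wien's law gives T ∝ 1/λ_max, so T_J/T_Y = λ_Y/λ_J = 1430/1220 = 1.172.
Then L ∝ R²T⁴ gives L_J/L_Y = (7.50)² × (1.172)⁴ = 56.25 × 1.888 = 106.2.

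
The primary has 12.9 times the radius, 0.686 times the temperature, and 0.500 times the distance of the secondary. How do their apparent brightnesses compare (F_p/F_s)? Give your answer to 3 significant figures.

L_p/L_s = (R_p/R_s)²(T_p/T_s)⁴ = (12.9)² × (0.686)⁴ = 36.85.
F_p/F_s = (L_p/L_s)/(d_p/d_s)² = 36.85 / (0.500)² = 147.4.

147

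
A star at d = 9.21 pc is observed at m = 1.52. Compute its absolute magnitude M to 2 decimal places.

M = m − 5 log₁₀(d/10 pc) = 1.52 − 5 log₁₀(9.21/10)
  = 1.52 − 5 × -0.036 = 1.52 − -0.18 = 1.70.

1.70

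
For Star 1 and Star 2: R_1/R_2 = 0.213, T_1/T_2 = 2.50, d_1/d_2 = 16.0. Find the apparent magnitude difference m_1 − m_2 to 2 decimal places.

L_1/L_2 = (0.213)²(2.50)⁴ = 1.772.
F_1/F_2 = (L_1/L_2)/(d_1/d_2)² = 1.772/256.0 = 0.006923.
m_1 − m_2 = −2.5 log₁₀(0.006923) = 5.40.

5.40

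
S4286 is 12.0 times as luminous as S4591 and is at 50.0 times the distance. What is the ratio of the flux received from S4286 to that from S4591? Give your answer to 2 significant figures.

F = L/(4πd²), so F_S4286/F_S4591 = (L_S4286/L_S4591) / (d_S4286/d_S4591)²
= 12.0 / (50.0)² = 12.0 / 2500 = 0.004800.

0.0048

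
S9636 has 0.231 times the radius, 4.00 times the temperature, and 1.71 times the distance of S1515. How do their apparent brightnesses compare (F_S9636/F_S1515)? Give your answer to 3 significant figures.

4.67

L_S9636/L_S1515 = (R_S9636/R_S1515)²(T_S9636/T_S1515)⁴ = (0.231)² × (4.00)⁴ = 13.66.
F_S9636/F_S1515 = (L_S9636/L_S1515)/(d_S9636/d_S1515)² = 13.66 / (1.71)² = 4.672.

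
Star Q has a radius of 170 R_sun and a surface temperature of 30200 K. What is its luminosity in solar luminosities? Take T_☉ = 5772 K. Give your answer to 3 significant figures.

L/L_☉ = (R/R_☉)² (T/T_☉)⁴ = (170)² × (30200/5772)⁴
       = 2.890×10^4 × (5.232)⁴ = 2.890×10^4 × 749.4 = 2.166×10^7.

2.17×10^7 solar luminosities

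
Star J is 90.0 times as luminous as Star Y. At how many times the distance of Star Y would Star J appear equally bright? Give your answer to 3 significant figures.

9.49

Equal flux requires L_J/d_J² = L_Y/d_Y², so d_J/d_Y = √(L_J/L_Y)
= √(90.0) = 9.487.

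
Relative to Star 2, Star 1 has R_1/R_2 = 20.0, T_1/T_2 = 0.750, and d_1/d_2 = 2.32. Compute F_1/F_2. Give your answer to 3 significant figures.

23.5

L_1/L_2 = (R_1/R_2)²(T_1/T_2)⁴ = (20.0)² × (0.750)⁴ = 126.6.
F_1/F_2 = (L_1/L_2)/(d_1/d_2)² = 126.6 / (2.32)² = 23.51.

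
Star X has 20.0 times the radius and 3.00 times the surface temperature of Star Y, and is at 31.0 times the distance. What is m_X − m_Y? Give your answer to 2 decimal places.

L_X/L_Y = (20.0)²(3.00)⁴ = 3.240×10^4.
F_X/F_Y = (L_X/L_Y)/(d_X/d_Y)² = 3.240×10^4/961.0 = 33.71.
m_X − m_Y = −2.5 log₁₀(33.71) = -3.82.

-3.82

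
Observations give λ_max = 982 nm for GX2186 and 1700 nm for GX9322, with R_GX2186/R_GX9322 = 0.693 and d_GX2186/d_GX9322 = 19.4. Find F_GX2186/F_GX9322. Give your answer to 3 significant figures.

Wien's law: T_GX2186/T_GX9322 = λ_GX9322/λ_GX2186 = 1700/982 = 1.731.
L_GX2186/L_GX9322 = (R_GX2186/R_GX9322)²(T_GX2186/T_GX9322)⁴ = (0.693)²(1.731)⁴ = 4.313.
F_GX2186/F_GX9322 = (L_GX2186/L_GX9322)/(d_GX2186/d_GX9322)² = 4.313/(19.4)² = 0.01146.

0.0115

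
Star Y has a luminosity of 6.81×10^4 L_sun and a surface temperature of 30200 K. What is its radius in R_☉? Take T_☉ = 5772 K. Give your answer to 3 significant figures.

9.53 R_☉

R/R_☉ = √(L/L_☉) / (T/T_☉)² = √(6.81×10^4) / (5.232)²
       = 261.0 / 27.38 = 9.533.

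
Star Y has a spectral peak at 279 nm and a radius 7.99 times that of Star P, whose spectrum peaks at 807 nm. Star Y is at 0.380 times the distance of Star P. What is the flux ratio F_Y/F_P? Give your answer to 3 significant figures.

Wien's law: T_Y/T_P = λ_P/λ_Y = 807/279 = 2.892.
L_Y/L_P = (R_Y/R_P)²(T_Y/T_P)⁴ = (7.99)²(2.892)⁴ = 4469.
F_Y/F_P = (L_Y/L_P)/(d_Y/d_P)² = 4469/(0.380)² = 3.095×10^4.

3.09×10^4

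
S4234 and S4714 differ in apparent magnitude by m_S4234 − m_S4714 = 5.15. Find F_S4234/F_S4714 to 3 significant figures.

0.00871

F_S4234/F_S4714 = 10^(−(m_S4234 − m_S4714)/2.5) = 10^(-5.15/2.5) = 10^-2.060 = 0.008710.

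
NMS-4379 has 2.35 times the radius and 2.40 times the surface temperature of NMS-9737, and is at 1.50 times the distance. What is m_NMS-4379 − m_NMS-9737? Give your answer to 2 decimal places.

L_NMS-4379/L_NMS-9737 = (2.35)²(2.40)⁴ = 183.2.
F_NMS-4379/F_NMS-9737 = (L_NMS-4379/L_NMS-9737)/(d_NMS-4379/d_NMS-9737)² = 183.2/2.250 = 81.43.
m_NMS-4379 − m_NMS-9737 = −2.5 log₁₀(81.43) = -4.78.

-4.78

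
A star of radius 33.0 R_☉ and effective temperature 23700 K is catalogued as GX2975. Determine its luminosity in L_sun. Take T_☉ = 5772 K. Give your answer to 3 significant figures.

3.10×10^5 L_sun

L/L_☉ = (R/R_☉)² (T/T_☉)⁴ = (33.0)² × (23700/5772)⁴
       = 1089 × (4.106)⁴ = 1089 × 284.2 = 3.095×10^5.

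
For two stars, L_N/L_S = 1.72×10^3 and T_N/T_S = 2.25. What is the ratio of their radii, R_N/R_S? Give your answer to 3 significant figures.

8.19

L ∝ R²T⁴ gives R ∝ √L / T², so
R_N/R_S = √(1.72×10^3) / (2.25)² = 41.47 / 5.062 = 8.192.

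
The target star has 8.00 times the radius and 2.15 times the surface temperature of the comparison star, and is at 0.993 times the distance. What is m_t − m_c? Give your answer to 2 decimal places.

-7.86

L_t/L_c = (8.00)²(2.15)⁴ = 1368.
F_t/F_c = (L_t/L_c)/(d_t/d_c)² = 1368/0.9860 = 1387.
m_t − m_c = −2.5 log₁₀(1387) = -7.86.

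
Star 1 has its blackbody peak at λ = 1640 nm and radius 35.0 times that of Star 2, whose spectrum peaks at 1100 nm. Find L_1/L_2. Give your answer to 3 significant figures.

Wien's law gives T ∝ 1/λ_max, so T_1/T_2 = λ_2/λ_1 = 1100/1640 = 0.6707.
Then L ∝ R²T⁴ gives L_1/L_2 = (35.0)² × (0.6707)⁴ = 1225 × 0.2024 = 247.9.

248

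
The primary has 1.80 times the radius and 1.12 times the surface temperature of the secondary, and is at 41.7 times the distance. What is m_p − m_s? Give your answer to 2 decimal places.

L_p/L_s = (1.80)²(1.12)⁴ = 5.098.
F_p/F_s = (L_p/L_s)/(d_p/d_s)² = 5.098/1739 = 0.002932.
m_p − m_s = −2.5 log₁₀(0.002932) = 6.33.

6.33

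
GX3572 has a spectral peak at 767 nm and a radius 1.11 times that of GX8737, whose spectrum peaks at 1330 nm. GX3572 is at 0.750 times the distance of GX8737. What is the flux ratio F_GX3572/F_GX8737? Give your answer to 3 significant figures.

Wien's law: T_GX3572/T_GX8737 = λ_GX8737/λ_GX3572 = 1330/767 = 1.734.
L_GX3572/L_GX8737 = (R_GX3572/R_GX8737)²(T_GX3572/T_GX8737)⁴ = (1.11)²(1.734)⁴ = 11.14.
F_GX3572/F_GX8737 = (L_GX3572/L_GX8737)/(d_GX3572/d_GX8737)² = 11.14/(0.750)² = 19.80.

19.8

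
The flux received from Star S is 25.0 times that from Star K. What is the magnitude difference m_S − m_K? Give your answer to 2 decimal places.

-3.49

m_S − m_K = −2.5 log₁₀(F_S/F_K) = −2.5 log₁₀(25.0) = −2.5 × (1.398) = -3.495.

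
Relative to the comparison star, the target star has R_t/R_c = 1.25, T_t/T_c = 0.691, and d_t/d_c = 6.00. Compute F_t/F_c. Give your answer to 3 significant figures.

L_t/L_c = (R_t/R_c)²(T_t/T_c)⁴ = (1.25)² × (0.691)⁴ = 0.3562.
F_t/F_c = (L_t/L_c)/(d_t/d_c)² = 0.3562 / (6.00)² = 0.009895.

0.00990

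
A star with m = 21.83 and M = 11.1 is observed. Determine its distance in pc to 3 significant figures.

1.40×10^3 pc

m − M = 5 log₁₀(d/10 pc)
21.83 − (11.1) = 10.73 = 5 log₁₀(d/10)
d = 10 × 10^(10.73/5) = 10 × 10^2.146 = 1400 pc.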